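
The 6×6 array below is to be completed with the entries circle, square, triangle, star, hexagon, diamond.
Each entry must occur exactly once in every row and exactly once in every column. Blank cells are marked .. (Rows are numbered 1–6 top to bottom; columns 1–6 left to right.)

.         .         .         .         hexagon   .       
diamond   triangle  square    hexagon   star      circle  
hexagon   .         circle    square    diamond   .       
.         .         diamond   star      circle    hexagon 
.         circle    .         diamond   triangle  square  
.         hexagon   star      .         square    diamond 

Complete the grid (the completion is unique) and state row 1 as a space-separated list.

Row 1, column 3: row 1 has {hexagon} and column 3 has {circle, square, star, diamond}, leaving only triangle.
Row 1, column 4: row 1 has {triangle, hexagon} and column 4 has {square, star, hexagon, diamond}, leaving only circle.
Row 1, column 6: row 1 has {circle, triangle, hexagon} and column 6 has {circle, square, hexagon, diamond}, leaving only star.
Row 1, column 1: row 1 has {circle, triangle, star, hexagon} and column 1 has {hexagon, diamond}, leaving only square.
Row 1, column 2: row 1 has {circle, square, triangle, star, hexagon} and column 2 has {circle, triangle, hexagon}, leaving only diamond.
So row 1 reads: square diamond triangle circle hexagon star.

square diamond triangle circle hexagon star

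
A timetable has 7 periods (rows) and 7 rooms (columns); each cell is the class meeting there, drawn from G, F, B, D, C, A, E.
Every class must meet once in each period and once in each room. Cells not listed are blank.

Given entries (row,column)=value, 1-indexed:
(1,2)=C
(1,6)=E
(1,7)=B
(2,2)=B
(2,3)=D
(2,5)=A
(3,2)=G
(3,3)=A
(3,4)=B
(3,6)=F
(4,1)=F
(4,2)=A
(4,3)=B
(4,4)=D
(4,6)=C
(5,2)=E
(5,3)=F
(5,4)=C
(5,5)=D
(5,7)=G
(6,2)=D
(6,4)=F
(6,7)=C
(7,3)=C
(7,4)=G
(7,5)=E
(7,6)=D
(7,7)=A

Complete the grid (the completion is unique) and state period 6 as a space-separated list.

Period 1, room 3: period 1 has {B, C, E} and room 3 has {F, B, D, C, A}, leaving only G.
Period 6, room 3: period 6 has {F, D, C} and room 3 has {G, F, B, D, C, A}, leaving only E.
Period 1, room 4: period 1 has {G, B, C, E} and room 4 has {G, F, B, D, C}, leaving only A.
Period 1, room 1: period 1 has {G, B, C, A, E} and room 1 has {F}, leaving only D.
Period 1, room 5: period 1 has {G, B, D, C, A, E} and room 5 has {D, A, E}, leaving only F.
Period 2, room 4: period 2 has {B, D, A} and room 4 has {G, F, B, D, C, A}, leaving only E.
Period 2, room 6: period 2 has {B, D, A, E} and room 6 has {F, D, C, E}, leaving only G.
Period 2, room 1: period 2 has {G, B, D, A, E} and room 1 has {F, D}, leaving only C.
Period 2, room 7: period 2 has {G, B, D, C, A, E} and room 7 has {G, B, C, A}, leaving only F.
Period 3, room 1: period 3 has {G, F, B, A} and room 1 has {F, D, C}, leaving only E.
Period 3, room 5: period 3 has {G, F, B, A, E} and room 5 has {F, D, A, E}, leaving only C.
Period 3, room 7: period 3 has {G, F, B, C, A, E} and room 7 has {G, F, B, C, A}, leaving only D.
Period 4, room 5: period 4 has {F, B, D, C, A} and room 5 has {F, D, C, A, E}, leaving only G.
Period 6, room 5: period 6 has {F, D, C, E} and room 5 has {G, F, D, C, A, E}, leaving only B.
Period 6, room 6: period 6 has {F, B, D, C, E} and room 6 has {G, F, D, C, E}, leaving only A.
Period 6, room 1: period 6 has {F, B, D, C, A, E} and room 1 has {F, D, C, E}, leaving only G.
So period 6 reads: G D E F B A C.

G D E F B A C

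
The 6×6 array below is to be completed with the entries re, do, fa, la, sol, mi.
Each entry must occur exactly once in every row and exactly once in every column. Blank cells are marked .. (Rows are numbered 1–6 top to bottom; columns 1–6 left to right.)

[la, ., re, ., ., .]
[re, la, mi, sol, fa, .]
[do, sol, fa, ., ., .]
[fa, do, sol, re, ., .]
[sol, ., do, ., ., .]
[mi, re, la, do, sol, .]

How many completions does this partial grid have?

Row 1, column 2: eliminating its row and column leaves {fa, mi}.
Row 1, column 4: eliminating its row and column leaves {fa, mi}.
Row 1, column 5: eliminating its row and column leaves {do, mi}.
Row 1, column 6: eliminating its row and column leaves {do, fa, sol, mi}.
Row 2, column 6: eliminating its row and column leaves {do}.
Row 3, column 4: eliminating its row and column leaves {la, mi}.
Row 3, column 5: eliminating its row and column leaves {re, la, mi}.
Row 3, column 6: eliminating its row and column leaves {re, la, mi}.
Row 4, column 5: eliminating its row and column leaves {la, mi}.
Row 4, column 6: eliminating its row and column leaves {la, mi}.
Row 5, column 2: eliminating its row and column leaves {fa, mi}.
Row 5, column 4: eliminating its row and column leaves {fa, la, mi}.
Row 5, column 5: eliminating its row and column leaves {re, la, mi}.
Row 5, column 6: eliminating its row and column leaves {re, fa, la, mi}.
Row 6, column 6: eliminating its row and column leaves {fa}.
Enumerating the assignments across these blanks that avoid any row or column repeat gives 6 completions.

6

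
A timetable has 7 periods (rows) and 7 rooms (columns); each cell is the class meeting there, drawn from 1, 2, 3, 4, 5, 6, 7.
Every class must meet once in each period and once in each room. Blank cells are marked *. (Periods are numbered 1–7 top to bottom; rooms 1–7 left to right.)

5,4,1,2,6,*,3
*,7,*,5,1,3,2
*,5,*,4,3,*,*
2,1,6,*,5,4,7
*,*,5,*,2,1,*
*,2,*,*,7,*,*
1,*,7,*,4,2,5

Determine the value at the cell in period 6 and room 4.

1

Period 1, room 6: period 1 has {1, 2, 3, 4, 5, 6} and room 6 has {1, 2, 3, 4}, leaving only 7.
Period 2, room 3: period 2 has {1, 2, 3, 5, 7} and room 3 has {1, 5, 6, 7}, leaving only 4.
Period 2, room 1: period 2 has {1, 2, 3, 4, 5, 7} and room 1 has {1, 2, 5}, leaving only 6.
Period 3, room 1: period 3 has {3, 4, 5} and room 1 has {1, 2, 5, 6}, leaving only 7.
Period 3, room 3: period 3 has {3, 4, 5, 7} and room 3 has {1, 4, 5, 6, 7}, leaving only 2.
Period 3, room 6: period 3 has {2, 3, 4, 5, 7} and room 6 has {1, 2, 3, 4, 7}, leaving only 6.
Period 3, room 7: period 3 has {2, 3, 4, 5, 6, 7} and room 7 has {2, 3, 5, 7}, leaving only 1.
Period 4, room 4: period 4 has {1, 2, 4, 5, 6, 7} and room 4 has {2, 4, 5}, leaving only 3.
Period 6, room 3: period 6 has {2, 7} and room 3 has {1, 2, 4, 5, 6, 7}, leaving only 3.
Period 6, room 1: period 6 has {2, 3, 7} and room 1 has {1, 2, 5, 6, 7}, leaving only 4.
Period 5, room 1: period 5 has {1, 2, 5} and room 1 has {1, 2, 4, 5, 6, 7}, leaving only 3.
Period 5, room 2: period 5 has {1, 2, 3, 5} and room 2 has {1, 2, 4, 5, 7}, leaving only 6.
Period 5, room 4: period 5 has {1, 2, 3, 5, 6} and room 4 has {2, 3, 4, 5}, leaving only 7.
Period 5, room 7: period 5 has {1, 2, 3, 5, 6, 7} and room 7 has {1, 2, 3, 5, 7}, leaving only 4.
Period 6, room 6: period 6 has {2, 3, 4, 7} and room 6 has {1, 2, 3, 4, 6, 7}, leaving only 5.
Period 6, room 7: period 6 has {2, 3, 4, 5, 7} and room 7 has {1, 2, 3, 4, 5, 7}, leaving only 6.
Period 6 already has {2, 3, 4, 5, 6, 7} and room 4 already has {2, 3, 4, 5, 7}, so period 6, room 4 must be 1.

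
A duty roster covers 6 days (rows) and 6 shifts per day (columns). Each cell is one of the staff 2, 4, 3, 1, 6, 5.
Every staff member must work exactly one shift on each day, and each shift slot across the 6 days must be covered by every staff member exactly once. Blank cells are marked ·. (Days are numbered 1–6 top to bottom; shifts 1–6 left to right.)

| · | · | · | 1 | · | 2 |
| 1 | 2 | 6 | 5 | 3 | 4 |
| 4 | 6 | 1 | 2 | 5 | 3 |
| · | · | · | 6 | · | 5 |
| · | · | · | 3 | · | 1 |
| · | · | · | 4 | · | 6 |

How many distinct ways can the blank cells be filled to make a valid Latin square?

Day 1, shift 1: eliminating its day and shift leaves {3, 6, 5}.
Day 1, shift 2: eliminating its day and shift leaves {4, 3, 5}.
Day 1, shift 3: eliminating its day and shift leaves {4, 3, 5}.
Day 1, shift 5: eliminating its day and shift leaves {4, 6}.
Day 4, shift 1: eliminating its day and shift leaves {2, 3}.
Day 4, shift 2: eliminating its day and shift leaves {4, 3, 1}.
Day 4, shift 3: eliminating its day and shift leaves {2, 4, 3}.
Day 4, shift 5: eliminating its day and shift leaves {2, 4, 1}.
Day 5, shift 1: eliminating its day and shift leaves {2, 6, 5}.
Day 5, shift 2: eliminating its day and shift leaves {4, 5}.
Day 5, shift 3: eliminating its day and shift leaves {2, 4, 5}.
Day 5, shift 5: eliminating its day and shift leaves {2, 4, 6}.
Day 6, shift 1: eliminating its day and shift leaves {2, 3, 5}.
Day 6, shift 2: eliminating its day and shift leaves {3, 1, 5}.
Day 6, shift 3: eliminating its day and shift leaves {2, 3, 5}.
Day 6, shift 5: eliminating its day and shift leaves {2, 1}.
Enumerating the assignments across these blanks that avoid any day or shift repeat gives 14 completions.

14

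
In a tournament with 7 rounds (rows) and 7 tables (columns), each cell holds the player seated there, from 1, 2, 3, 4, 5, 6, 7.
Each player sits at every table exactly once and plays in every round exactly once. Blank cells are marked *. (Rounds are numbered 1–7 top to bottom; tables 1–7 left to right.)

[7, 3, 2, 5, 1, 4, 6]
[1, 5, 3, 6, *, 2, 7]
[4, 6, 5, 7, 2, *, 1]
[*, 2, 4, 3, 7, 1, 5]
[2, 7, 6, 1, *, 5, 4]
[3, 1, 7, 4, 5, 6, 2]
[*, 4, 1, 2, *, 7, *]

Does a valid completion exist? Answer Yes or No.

No round or table among the givens repeats a symbol, and propagating forced cells runs into no contradiction.
One valid completion exists (for instance, 7 3 2 5 1 4 6 / 1 5 3 6 4 2 7 / 4 6 5 7 2 3 1 / 6 2 4 3 7 1 5 / 2 7 6 1 3 5 4 / 3 1 7 4 5 6 2 / 5 4 1 2 6 7 3).

Yes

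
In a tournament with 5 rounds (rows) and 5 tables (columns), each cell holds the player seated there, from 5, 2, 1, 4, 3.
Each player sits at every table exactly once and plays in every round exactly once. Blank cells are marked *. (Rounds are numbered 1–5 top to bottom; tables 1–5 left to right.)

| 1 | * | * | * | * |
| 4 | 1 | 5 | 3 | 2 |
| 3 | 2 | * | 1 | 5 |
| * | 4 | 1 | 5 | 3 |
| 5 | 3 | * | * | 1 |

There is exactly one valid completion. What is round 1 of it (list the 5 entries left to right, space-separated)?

Round 1, table 2: round 1 has {1} and table 2 has {2, 1, 4, 3}, leaving only 5.
Round 1, table 5: round 1 has {5, 1} and table 5 has {5, 2, 1, 3}, leaving only 4.
Round 1, table 4: round 1 has {5, 1, 4} and table 4 has {5, 1, 3}, leaving only 2.
Round 1, table 3: round 1 has {5, 2, 1, 4} and table 3 has {5, 1}, leaving only 3.
So round 1 reads: 1 5 3 2 4.

1 5 3 2 4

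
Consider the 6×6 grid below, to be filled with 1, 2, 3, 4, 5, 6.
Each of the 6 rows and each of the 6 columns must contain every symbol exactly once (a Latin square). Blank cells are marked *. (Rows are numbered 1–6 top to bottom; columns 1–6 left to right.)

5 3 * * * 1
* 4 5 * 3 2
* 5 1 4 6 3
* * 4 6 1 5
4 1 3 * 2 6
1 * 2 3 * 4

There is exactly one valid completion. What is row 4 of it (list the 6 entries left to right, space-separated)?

Row 4, column 2: row 4 has {1, 4, 5, 6} and column 2 has {1, 3, 4, 5}, leaving only 2.
Row 4, column 1: row 4 has {1, 2, 4, 5, 6} and column 1 has {1, 4, 5}, leaving only 3.
So row 4 reads: 3 2 4 6 1 5.

3 2 4 6 1 5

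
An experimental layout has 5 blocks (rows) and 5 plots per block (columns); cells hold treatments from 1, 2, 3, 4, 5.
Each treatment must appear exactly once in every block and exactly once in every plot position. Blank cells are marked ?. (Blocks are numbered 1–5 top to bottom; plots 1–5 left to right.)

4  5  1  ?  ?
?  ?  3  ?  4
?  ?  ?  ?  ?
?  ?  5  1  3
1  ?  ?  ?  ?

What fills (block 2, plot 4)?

2

Block 1, plot 5: block 1 has {1, 4, 5} and plot 5 has {3, 4}, leaving only 2.
Block 1, plot 4: block 1 has {1, 2, 4, 5} and plot 4 has {1}, leaving only 3.
Block 4, plot 1: block 4 has {1, 3, 5} and plot 1 has {1, 4}, leaving only 2.
Block 2, plot 1: block 2 has {3, 4} and plot 1 has {1, 2, 4}, leaving only 5.
Block 2 already has {3, 4, 5} and plot 4 already has {1, 3}, so block 2, plot 4 must be 2.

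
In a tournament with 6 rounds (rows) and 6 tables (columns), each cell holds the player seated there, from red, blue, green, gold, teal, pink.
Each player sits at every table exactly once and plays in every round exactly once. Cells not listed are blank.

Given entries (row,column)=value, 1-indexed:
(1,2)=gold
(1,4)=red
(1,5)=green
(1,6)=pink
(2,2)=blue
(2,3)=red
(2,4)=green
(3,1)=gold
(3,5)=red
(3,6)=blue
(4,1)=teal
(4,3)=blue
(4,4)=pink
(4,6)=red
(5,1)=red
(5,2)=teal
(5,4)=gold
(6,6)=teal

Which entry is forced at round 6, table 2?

red

Round 1, table 1: round 1 has {red, green, gold, pink} and table 1 has {red, gold, teal}, leaving only blue.
Round 1, table 3: round 1 has {red, blue, green, gold, pink} and table 3 has {red, blue}, leaving only teal.
Round 2, table 1: round 2 has {red, blue, green} and table 1 has {red, blue, gold, teal}, leaving only pink.
Round 2, table 6: round 2 has {red, blue, green, pink} and table 6 has {red, blue, teal, pink}, leaving only gold.
Round 2, table 5: round 2 has {red, blue, green, gold, pink} and table 5 has {red, green}, leaving only teal.
Round 3, table 4: round 3 has {red, blue, gold} and table 4 has {red, green, gold, pink}, leaving only teal.
Round 4, table 2: round 4 has {red, blue, teal, pink} and table 2 has {blue, gold, teal}, leaving only green.
Round 3, table 2: round 3 has {red, blue, gold, teal} and table 2 has {blue, green, gold, teal}, leaving only pink.
Round 6 already has {teal} and table 2 already has {blue, green, gold, teal, pink}, so round 6, table 2 must be red.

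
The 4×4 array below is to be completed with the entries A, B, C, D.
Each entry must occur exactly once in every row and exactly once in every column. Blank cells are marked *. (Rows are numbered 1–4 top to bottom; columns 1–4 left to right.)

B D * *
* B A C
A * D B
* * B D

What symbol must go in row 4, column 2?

A

Row 1, column 3: row 1 has {B, D} and column 3 has {A, B, D}, leaving only C.
Row 1, column 4: row 1 has {B, C, D} and column 4 has {B, C, D}, leaving only A.
Row 2, column 1: row 2 has {A, B, C} and column 1 has {A, B}, leaving only D.
Row 3, column 2: row 3 has {A, B, D} and column 2 has {B, D}, leaving only C.
Row 4 already has {B, D} and column 2 already has {B, C, D}, so row 4, column 2 must be A.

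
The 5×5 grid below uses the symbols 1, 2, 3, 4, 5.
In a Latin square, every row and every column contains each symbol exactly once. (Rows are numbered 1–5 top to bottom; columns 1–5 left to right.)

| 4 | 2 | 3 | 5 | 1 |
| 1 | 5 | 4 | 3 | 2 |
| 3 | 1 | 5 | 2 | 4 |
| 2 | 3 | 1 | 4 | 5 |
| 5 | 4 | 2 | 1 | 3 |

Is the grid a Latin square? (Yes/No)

Each row is a permutation of the 5 symbols, and so is each column.

Yes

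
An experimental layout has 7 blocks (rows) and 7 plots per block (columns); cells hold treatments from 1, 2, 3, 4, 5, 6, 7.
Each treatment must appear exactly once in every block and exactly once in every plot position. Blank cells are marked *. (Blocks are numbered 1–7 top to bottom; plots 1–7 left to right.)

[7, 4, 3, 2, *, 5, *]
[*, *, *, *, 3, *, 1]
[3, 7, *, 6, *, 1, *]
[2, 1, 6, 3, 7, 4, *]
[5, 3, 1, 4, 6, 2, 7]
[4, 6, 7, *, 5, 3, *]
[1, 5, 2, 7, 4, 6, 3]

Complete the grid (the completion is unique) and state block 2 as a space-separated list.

6 2 4 5 3 7 1

Block 2, plot 1: block 2 has {1, 3} and plot 1 has {1, 2, 3, 4, 5, 7}, leaving only 6.
Block 2, plot 2: block 2 has {1, 3, 6} and plot 2 has {1, 3, 4, 5, 6, 7}, leaving only 2.
Block 2, plot 4: block 2 has {1, 2, 3, 6} and plot 4 has {2, 3, 4, 6, 7}, leaving only 5.
Block 2, plot 3: block 2 has {1, 2, 3, 5, 6} and plot 3 has {1, 2, 3, 6, 7}, leaving only 4.
Block 2, plot 6: block 2 has {1, 2, 3, 4, 5, 6} and plot 6 has {1, 2, 3, 4, 5, 6}, leaving only 7.
So block 2 reads: 6 2 4 5 3 7 1.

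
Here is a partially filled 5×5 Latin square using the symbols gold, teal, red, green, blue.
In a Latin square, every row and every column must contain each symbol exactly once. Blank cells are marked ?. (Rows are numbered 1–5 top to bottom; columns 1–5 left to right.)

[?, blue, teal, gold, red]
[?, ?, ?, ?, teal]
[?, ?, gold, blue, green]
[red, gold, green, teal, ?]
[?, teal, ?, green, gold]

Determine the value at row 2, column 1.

Row 1, column 1: row 1 has {gold, teal, red, blue} and column 1 has {red}, leaving only green.
Row 2, column 4: row 2 has {teal} and column 4 has {gold, teal, green, blue}, leaving only red.
Row 2, column 2: row 2 has {teal, red} and column 2 has {gold, teal, blue}, leaving only green.
Row 2, column 3: row 2 has {teal, red, green} and column 3 has {gold, teal, green}, leaving only blue.
Row 2 already has {teal, red, green, blue} and column 1 already has {red, green}, so row 2, column 1 must be gold.

gold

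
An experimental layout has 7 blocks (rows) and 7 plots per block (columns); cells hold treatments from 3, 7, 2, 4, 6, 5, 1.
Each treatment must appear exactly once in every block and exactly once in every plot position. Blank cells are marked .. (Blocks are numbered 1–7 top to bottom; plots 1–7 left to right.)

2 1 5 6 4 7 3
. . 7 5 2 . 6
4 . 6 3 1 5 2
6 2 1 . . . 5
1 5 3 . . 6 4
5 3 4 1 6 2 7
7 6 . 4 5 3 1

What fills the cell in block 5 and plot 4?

Block 2, plot 1: block 2 has {7, 2, 6, 5} and plot 1 has {7, 2, 4, 6, 5, 1}, leaving only 3.
Block 2, plot 2: block 2 has {3, 7, 2, 6, 5} and plot 2 has {3, 2, 6, 5, 1}, leaving only 4.
Block 2, plot 6: block 2 has {3, 7, 2, 4, 6, 5} and plot 6 has {3, 7, 2, 6, 5}, leaving only 1.
Block 3, plot 2: block 3 has {3, 2, 4, 6, 5, 1} and plot 2 has {3, 2, 4, 6, 5, 1}, leaving only 7.
Block 4, plot 4: block 4 has {2, 6, 5, 1} and plot 4 has {3, 4, 6, 5, 1}, leaving only 7.
Block 5 already has {3, 4, 6, 5, 1} and plot 4 already has {3, 7, 4, 6, 5, 1}, so block 5, plot 4 must be 2.

2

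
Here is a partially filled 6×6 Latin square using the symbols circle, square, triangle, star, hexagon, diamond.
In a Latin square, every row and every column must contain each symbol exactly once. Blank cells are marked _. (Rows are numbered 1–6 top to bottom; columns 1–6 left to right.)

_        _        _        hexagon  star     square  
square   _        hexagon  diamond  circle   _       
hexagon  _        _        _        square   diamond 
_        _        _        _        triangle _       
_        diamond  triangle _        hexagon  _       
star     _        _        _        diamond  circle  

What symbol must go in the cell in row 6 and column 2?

hexagon

Row 5, column 1: row 5 has {triangle, hexagon, diamond} and column 1 has {square, star, hexagon}, leaving only circle.
Row 4, column 1: row 4 has {triangle} and column 1 has {circle, square, star, hexagon}, leaving only diamond.
Row 1, column 1: row 1 has {square, star, hexagon} and column 1 has {circle, square, star, hexagon, diamond}, leaving only triangle.
Row 1, column 2: row 1 has {square, triangle, star, hexagon} and column 2 has {diamond}, leaving only circle.
Row 1, column 3: row 1 has {circle, square, triangle, star, hexagon} and column 3 has {triangle, hexagon}, leaving only diamond.
Row 5, column 6: row 5 has {circle, triangle, hexagon, diamond} and column 6 has {circle, square, diamond}, leaving only star.
Row 2, column 6: row 2 has {circle, square, hexagon, diamond} and column 6 has {circle, square, star, diamond}, leaving only triangle.
Row 2, column 2: row 2 has {circle, square, triangle, hexagon, diamond} and column 2 has {circle, diamond}, leaving only star.
Row 3, column 2: row 3 has {square, hexagon, diamond} and column 2 has {circle, star, diamond}, leaving only triangle.
Row 4, column 6: row 4 has {triangle, diamond} and column 6 has {circle, square, triangle, star, diamond}, leaving only hexagon.
Row 4, column 2: row 4 has {triangle, hexagon, diamond} and column 2 has {circle, triangle, star, diamond}, leaving only square.
Row 6 already has {circle, star, diamond} and column 2 already has {circle, square, triangle, star, diamond}, so row 6, column 2 must be hexagon.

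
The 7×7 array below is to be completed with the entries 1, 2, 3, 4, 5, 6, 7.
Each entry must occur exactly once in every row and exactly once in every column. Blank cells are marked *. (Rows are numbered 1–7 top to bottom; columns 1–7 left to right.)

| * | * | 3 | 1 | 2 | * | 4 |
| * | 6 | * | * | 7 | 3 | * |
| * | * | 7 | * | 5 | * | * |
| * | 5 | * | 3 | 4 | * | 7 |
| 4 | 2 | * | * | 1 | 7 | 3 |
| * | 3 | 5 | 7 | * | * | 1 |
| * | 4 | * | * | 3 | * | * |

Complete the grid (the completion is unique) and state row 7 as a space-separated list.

7 4 1 6 3 5 2

Row 1, column 2: row 1 has {1, 2, 3, 4} and column 2 has {2, 3, 4, 5, 6}, leaving only 7.
Row 3, column 2: row 3 has {5, 7} and column 2 has {2, 3, 4, 5, 6, 7}, leaving only 1.
Row 5, column 3: row 5 has {1, 2, 3, 4, 7} and column 3 has {3, 5, 7}, leaving only 6.
Row 5, column 4: row 5 has {1, 2, 3, 4, 6, 7} and column 4 has {1, 3, 7}, leaving only 5.
Row 6, column 5: row 6 has {1, 3, 5, 7} and column 5 has {1, 2, 3, 4, 5, 7}, leaving only 6.
Row 6, column 1: row 6 has {1, 3, 5, 6, 7} and column 1 has {4}, leaving only 2.
Row 6, column 6: row 6 has {1, 2, 3, 5, 6, 7} and column 6 has {3, 7}, leaving only 4.
Row 7, column 1 is narrowed to {1, 5, 6, 7}; only 7 is consistent with the remaining cells.
Row 7, column 3 is narrowed to {1, 2}; only 1 is consistent with the remaining cells.
Row 4, column 3: row 4 has {3, 4, 5, 7} and column 3 has {1, 3, 5, 6, 7}, leaving only 2.
Row 2, column 3: row 2 has {3, 6, 7} and column 3 has {1, 2, 3, 5, 6, 7}, leaving only 4.
Row 2, column 4: row 2 has {3, 4, 6, 7} and column 4 has {1, 3, 5, 7}, leaving only 2.
Row 7, column 4: row 7 has {1, 3, 4, 7} and column 4 has {1, 2, 3, 5, 7}, leaving only 6.
Row 2, column 7: row 2 has {2, 3, 4, 6, 7} and column 7 has {1, 3, 4, 7}, leaving only 5.
Row 7, column 7: row 7 has {1, 3, 4, 6, 7} and column 7 has {1, 3, 4, 5, 7}, leaving only 2.
Row 7, column 6: row 7 has {1, 2, 3, 4, 6, 7} and column 6 has {3, 4, 7}, leaving only 5.
So row 7 reads: 7 4 1 6 3 5 2.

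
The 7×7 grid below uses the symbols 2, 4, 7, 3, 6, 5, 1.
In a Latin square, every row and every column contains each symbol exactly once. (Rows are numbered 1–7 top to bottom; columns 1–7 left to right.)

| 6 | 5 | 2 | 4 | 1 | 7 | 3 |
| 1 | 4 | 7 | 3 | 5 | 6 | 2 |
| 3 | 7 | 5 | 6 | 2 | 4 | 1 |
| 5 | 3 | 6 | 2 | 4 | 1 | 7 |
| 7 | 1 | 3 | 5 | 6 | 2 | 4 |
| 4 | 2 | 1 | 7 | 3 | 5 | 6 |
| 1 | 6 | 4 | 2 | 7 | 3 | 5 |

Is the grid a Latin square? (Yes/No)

No

Every row is a permutation, but column 1 contains 1 twice (at rows 2 and 7).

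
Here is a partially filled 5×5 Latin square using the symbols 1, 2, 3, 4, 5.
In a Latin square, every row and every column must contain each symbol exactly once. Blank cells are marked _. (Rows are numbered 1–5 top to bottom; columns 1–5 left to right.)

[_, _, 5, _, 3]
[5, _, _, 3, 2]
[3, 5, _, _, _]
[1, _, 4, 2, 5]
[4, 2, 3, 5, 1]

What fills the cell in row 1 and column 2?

1

Row 1, column 1: row 1 has {3, 5} and column 1 has {1, 3, 4, 5}, leaving only 2.
Row 2, column 3: row 2 has {2, 3, 5} and column 3 has {3, 4, 5}, leaving only 1.
Row 2, column 2: row 2 has {1, 2, 3, 5} and column 2 has {2, 5}, leaving only 4.
Row 1 already has {2, 3, 5} and column 2 already has {2, 4, 5}, so row 1, column 2 must be 1.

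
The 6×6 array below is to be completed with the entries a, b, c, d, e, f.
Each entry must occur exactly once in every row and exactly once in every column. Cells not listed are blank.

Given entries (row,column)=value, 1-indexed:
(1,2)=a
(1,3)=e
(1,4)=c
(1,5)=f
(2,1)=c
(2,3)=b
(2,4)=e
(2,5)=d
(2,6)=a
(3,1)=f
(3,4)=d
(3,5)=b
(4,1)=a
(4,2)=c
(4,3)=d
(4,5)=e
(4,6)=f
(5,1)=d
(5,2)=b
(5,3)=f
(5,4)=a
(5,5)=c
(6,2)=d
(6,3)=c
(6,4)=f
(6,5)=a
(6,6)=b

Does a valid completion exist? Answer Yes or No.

No row or column among the givens repeats a symbol, and propagating forced cells runs into no contradiction.
One valid completion exists (for instance, b a e c f d / c f b e d a / f e a d b c / a c d b e f / d b f a c e / e d c f a b).

Yes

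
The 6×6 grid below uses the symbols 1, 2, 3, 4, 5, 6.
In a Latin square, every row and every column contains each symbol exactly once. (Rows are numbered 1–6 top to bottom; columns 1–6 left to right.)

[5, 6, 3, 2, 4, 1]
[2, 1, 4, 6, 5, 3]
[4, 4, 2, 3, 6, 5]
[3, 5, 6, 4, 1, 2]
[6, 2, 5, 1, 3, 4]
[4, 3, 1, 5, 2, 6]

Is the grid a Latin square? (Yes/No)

Row 3 contains 4 twice (at columns 1 and 2), so it is not a permutation.

No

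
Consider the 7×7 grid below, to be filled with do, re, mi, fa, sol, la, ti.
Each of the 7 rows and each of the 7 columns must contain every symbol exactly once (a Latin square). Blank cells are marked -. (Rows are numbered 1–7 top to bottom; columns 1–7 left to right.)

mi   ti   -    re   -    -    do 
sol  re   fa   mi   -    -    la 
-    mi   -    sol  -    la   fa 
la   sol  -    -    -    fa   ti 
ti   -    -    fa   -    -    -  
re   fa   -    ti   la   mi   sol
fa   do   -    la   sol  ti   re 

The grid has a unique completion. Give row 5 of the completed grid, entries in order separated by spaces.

Row 5, column 2: row 5 has {fa, ti} and column 2 has {do, re, mi, fa, sol, ti}, leaving only la.
Row 5, column 7: row 5 has {fa, la, ti} and column 7 has {do, re, fa, sol, la, ti}, leaving only mi.
Row 1, column 5: row 1 has {do, re, mi, ti} and column 5 has {sol, la}, leaving only fa.
Row 1, column 6: row 1 has {do, re, mi, fa, ti} and column 6 has {mi, fa, la, ti}, leaving only sol.
Row 1, column 3: row 1 has {do, re, mi, fa, sol, ti} and column 3 has {fa}, leaving only la.
Row 2, column 6: row 2 has {re, mi, fa, sol, la} and column 6 has {mi, fa, sol, la, ti}, leaving only do.
Row 5, column 6: row 5 has {mi, fa, la, ti} and column 6 has {do, mi, fa, sol, la, ti}, leaving only re.
Row 5, column 5: row 5 has {re, mi, fa, la, ti} and column 5 has {fa, sol, la}, leaving only do.
Row 5, column 3: row 5 has {do, re, mi, fa, la, ti} and column 3 has {fa, la}, leaving only sol.
So row 5 reads: ti la sol fa do re mi.

ti la sol fa do re mi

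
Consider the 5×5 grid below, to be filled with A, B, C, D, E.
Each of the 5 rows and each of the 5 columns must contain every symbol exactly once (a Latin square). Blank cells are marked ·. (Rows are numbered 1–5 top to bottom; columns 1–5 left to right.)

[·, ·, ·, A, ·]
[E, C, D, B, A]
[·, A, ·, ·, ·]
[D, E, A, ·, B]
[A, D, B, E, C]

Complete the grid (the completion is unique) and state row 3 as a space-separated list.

B A C D E

Row 1, column 2: row 1 has {A} and column 2 has {A, C, D, E}, leaving only B.
Row 1, column 1: row 1 has {A, B} and column 1 has {A, D, E}, leaving only C.
Row 3, column 1: row 3 has {A} and column 1 has {A, C, D, E}, leaving only B.
Row 1, column 3: row 1 has {A, B, C} and column 3 has {A, B, D}, leaving only E.
Row 3, column 3: row 3 has {A, B} and column 3 has {A, B, D, E}, leaving only C.
Row 3, column 4: row 3 has {A, B, C} and column 4 has {A, B, E}, leaving only D.
Row 3, column 5: row 3 has {A, B, C, D} and column 5 has {A, B, C}, leaving only E.
So row 3 reads: B A C D E.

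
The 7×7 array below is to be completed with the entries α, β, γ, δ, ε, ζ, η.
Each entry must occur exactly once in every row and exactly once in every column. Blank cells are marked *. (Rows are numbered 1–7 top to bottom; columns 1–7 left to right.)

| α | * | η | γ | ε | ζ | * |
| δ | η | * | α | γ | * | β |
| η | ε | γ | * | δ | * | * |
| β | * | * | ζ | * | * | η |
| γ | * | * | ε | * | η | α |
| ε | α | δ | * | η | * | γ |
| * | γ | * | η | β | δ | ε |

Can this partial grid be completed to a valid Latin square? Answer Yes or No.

No

Row 1, column 7: row 1 has {α, γ, ε, ζ, η} and column 7 has {α, β, γ, ε, η}, so it must be δ.
Row 1, column 2: row 1 has {α, γ, δ, ε, ζ, η} and column 2 has {α, γ, ε, η}, so it must be β.
Row 2, column 6: row 2 has {α, β, γ, δ, η} and column 6 has {δ, ζ, η}, so it must be ε.
Row 2, column 3: row 2 has {α, β, γ, δ, ε, η} and column 3 has {γ, δ, η}, so it must be ζ.
Row 3, column 4: row 3 has {γ, δ, ε, η} and column 4 has {α, γ, ε, ζ, η}, so it must be β.
Now row 6, column 4: row 6 together with column 4 already contain {α, β, γ, δ, ε, ζ, η} — every symbol — so nothing can go there. The grid has no valid completion.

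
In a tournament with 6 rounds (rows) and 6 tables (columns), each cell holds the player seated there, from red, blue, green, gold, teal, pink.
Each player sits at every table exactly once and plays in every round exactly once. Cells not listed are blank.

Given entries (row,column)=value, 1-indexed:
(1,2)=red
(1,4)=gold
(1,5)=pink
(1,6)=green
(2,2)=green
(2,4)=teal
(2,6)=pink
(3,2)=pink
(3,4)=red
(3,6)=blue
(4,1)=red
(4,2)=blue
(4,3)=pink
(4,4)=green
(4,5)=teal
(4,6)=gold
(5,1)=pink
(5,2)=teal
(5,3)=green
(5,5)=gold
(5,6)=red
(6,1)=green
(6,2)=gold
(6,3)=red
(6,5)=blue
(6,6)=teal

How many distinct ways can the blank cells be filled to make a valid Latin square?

2

Round 1, table 1: eliminating its round and table leaves {blue, teal}.
Round 1, table 3: eliminating its round and table leaves {blue, teal}.
Round 2, table 1: eliminating its round and table leaves {blue, gold}.
Round 2, table 3: eliminating its round and table leaves {blue, gold}.
Round 2, table 5: eliminating its round and table leaves {red}.
Round 3, table 1: eliminating its round and table leaves {gold, teal}.
Round 3, table 3: eliminating its round and table leaves {gold, teal}.
Round 3, table 5: eliminating its round and table leaves {green}.
Round 5, table 4: eliminating its round and table leaves {blue}.
Round 6, table 4: eliminating its round and table leaves {pink}.
Enumerating the assignments across these blanks that avoid any round or table repeat gives 2 completions.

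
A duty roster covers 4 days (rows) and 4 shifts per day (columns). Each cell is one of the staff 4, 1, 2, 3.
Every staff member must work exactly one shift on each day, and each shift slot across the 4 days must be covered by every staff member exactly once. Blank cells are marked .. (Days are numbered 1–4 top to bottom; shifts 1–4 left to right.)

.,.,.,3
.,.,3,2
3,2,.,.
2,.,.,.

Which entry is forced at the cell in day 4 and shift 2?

3

Day 4, shift 2 is narrowed to {4, 1, 3}.
If it were 4, then day 2, shift 2 would be left with no valid symbol.
If it were 1, then day 2, shift 2 would be left with no valid symbol.
So day 4, shift 2 must be 3.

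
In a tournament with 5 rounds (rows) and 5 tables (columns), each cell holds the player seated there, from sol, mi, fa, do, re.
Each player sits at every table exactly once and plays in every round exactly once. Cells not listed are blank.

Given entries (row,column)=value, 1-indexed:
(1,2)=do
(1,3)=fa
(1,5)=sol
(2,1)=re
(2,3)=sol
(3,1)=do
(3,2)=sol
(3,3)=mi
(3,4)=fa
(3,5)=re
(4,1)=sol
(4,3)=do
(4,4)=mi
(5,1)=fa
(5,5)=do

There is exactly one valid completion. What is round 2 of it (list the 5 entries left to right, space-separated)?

re fa sol do mi

Round 2, table 4: round 2 has {sol, re} and table 4 has {mi, fa}, leaving only do.
Round 1, table 1: round 1 has {sol, fa, do} and table 1 has {sol, fa, do, re}, leaving only mi.
Round 1, table 4: round 1 has {sol, mi, fa, do} and table 4 has {mi, fa, do}, leaving only re.
Round 4, table 5: round 4 has {sol, mi, do} and table 5 has {sol, do, re}, leaving only fa.
Round 2, table 5: round 2 has {sol, do, re} and table 5 has {sol, fa, do, re}, leaving only mi.
Round 2, table 2: round 2 has {sol, mi, do, re} and table 2 has {sol, do}, leaving only fa.
So round 2 reads: re fa sol do mi.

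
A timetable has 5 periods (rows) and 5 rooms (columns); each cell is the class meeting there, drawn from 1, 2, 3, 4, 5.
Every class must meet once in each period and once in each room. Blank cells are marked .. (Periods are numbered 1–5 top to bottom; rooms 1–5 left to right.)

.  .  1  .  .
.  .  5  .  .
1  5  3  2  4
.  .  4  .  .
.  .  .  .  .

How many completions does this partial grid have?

Period 1, room 1: eliminating its period and room leaves {2, 3, 4, 5}.
Period 1, room 2: eliminating its period and room leaves {2, 3, 4}.
Period 1, room 4: eliminating its period and room leaves {3, 4, 5}.
Period 1, room 5: eliminating its period and room leaves {2, 3, 5}.
Period 2, room 1: eliminating its period and room leaves {2, 3, 4}.
Period 2, room 2: eliminating its period and room leaves {1, 2, 3, 4}.
Period 2, room 4: eliminating its period and room leaves {1, 3, 4}.
Period 2, room 5: eliminating its period and room leaves {1, 2, 3}.
Period 4, room 1: eliminating its period and room leaves {2, 3, 5}.
Period 4, room 2: eliminating its period and room leaves {1, 2, 3}.
Period 4, room 4: eliminating its period and room leaves {1, 3, 5}.
Period 4, room 5: eliminating its period and room leaves {1, 2, 3, 5}.
Period 5, room 1: eliminating its period and room leaves {2, 3, 4, 5}.
Period 5, room 2: eliminating its period and room leaves {1, 2, 3, 4}.
Period 5, room 3: eliminating its period and room leaves {2}.
Period 5, room 4: eliminating its period and room leaves {1, 3, 4, 5}.
Period 5, room 5: eliminating its period and room leaves {1, 2, 3, 5}.
Enumerating the assignments across these blanks that avoid any period or room repeat gives 56 completions.

56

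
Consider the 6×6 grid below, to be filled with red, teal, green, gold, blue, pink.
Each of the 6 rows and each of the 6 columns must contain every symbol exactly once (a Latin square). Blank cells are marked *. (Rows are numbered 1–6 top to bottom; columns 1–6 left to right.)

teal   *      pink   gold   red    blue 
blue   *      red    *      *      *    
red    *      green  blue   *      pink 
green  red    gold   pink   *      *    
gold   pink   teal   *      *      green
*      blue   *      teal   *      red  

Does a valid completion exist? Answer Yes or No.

Row 6, column 3: row 6 together with column 3 already contain {red, teal, green, gold, blue, pink} — every symbol — so nothing can go there. The grid has no valid completion.

No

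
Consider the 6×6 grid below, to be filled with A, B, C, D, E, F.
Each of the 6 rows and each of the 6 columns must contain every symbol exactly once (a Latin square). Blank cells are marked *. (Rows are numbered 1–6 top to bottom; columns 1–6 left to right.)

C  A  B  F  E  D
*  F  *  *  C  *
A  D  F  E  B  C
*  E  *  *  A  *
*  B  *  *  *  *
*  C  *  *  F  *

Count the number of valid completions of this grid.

20

Row 2, column 1: eliminating its row and column leaves {B, D, E}.
Row 2, column 3: eliminating its row and column leaves {A, D, E}.
Row 2, column 4: eliminating its row and column leaves {A, B, D}.
Row 2, column 6: eliminating its row and column leaves {A, B, E}.
Row 4, column 1: eliminating its row and column leaves {B, D, F}.
Row 4, column 3: eliminating its row and column leaves {C, D}.
Row 4, column 4: eliminating its row and column leaves {B, C, D}.
Row 4, column 6: eliminating its row and column leaves {B, F}.
Row 5, column 1: eliminating its row and column leaves {D, E, F}.
Row 5, column 3: eliminating its row and column leaves {A, C, D, E}.
Row 5, column 4: eliminating its row and column leaves {A, C, D}.
Row 5, column 5: eliminating its row and column leaves {D}.
Row 5, column 6: eliminating its row and column leaves {A, E, F}.
Row 6, column 1: eliminating its row and column leaves {B, D, E}.
Row 6, column 3: eliminating its row and column leaves {A, D, E}.
Row 6, column 4: eliminating its row and column leaves {A, B, D}.
Row 6, column 6: eliminating its row and column leaves {A, B, E}.
Enumerating the assignments across these blanks that avoid any row or column repeat gives 20 completions.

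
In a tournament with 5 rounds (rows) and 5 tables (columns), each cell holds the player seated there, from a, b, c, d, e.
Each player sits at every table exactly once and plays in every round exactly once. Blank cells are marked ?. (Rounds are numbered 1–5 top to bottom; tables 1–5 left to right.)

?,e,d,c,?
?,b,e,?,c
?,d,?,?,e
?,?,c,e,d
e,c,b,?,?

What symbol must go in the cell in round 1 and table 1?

a

Round 3, table 3: round 3 has {d, e} and table 3 has {b, c, d, e}, leaving only a.
Round 3, table 4: round 3 has {a, d, e} and table 4 has {c, e}, leaving only b.
Round 3, table 1: round 3 has {a, b, d, e} and table 1 has {e}, leaving only c.
Round 4, table 2: round 4 has {c, d, e} and table 2 has {b, c, d, e}, leaving only a.
Round 4, table 1: round 4 has {a, c, d, e} and table 1 has {c, e}, leaving only b.
Round 1 already has {c, d, e} and table 1 already has {b, c, e}, so round 1, table 1 must be a.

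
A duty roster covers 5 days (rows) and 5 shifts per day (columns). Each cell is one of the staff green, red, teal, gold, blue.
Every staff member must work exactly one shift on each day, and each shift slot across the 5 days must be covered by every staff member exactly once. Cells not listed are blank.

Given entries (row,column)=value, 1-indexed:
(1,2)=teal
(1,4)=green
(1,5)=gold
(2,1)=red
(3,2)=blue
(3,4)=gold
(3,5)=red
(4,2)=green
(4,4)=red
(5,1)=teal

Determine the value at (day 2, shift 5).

Day 1, shift 1: day 1 has {green, teal, gold} and shift 1 has {red, teal}, leaving only blue.
Day 1, shift 3: day 1 has {green, teal, gold, blue} and shift 3 has {}, leaving only red.
Day 2, shift 2: day 2 has {red} and shift 2 has {green, teal, blue}, leaving only gold.
Day 3, shift 1: day 3 has {red, gold, blue} and shift 1 has {red, teal, blue}, leaving only green.
Day 3, shift 3: day 3 has {green, red, gold, blue} and shift 3 has {red}, leaving only teal.
Day 4, shift 1: day 4 has {green, red} and shift 1 has {green, red, teal, blue}, leaving only gold.
Day 4, shift 3: day 4 has {green, red, gold} and shift 3 has {red, teal}, leaving only blue.
Day 2, shift 3: day 2 has {red, gold} and shift 3 has {red, teal, blue}, leaving only green.
Day 4, shift 5: day 4 has {green, red, gold, blue} and shift 5 has {red, gold}, leaving only teal.
Day 2 already has {green, red, gold} and shift 5 already has {red, teal, gold}, so day 2, shift 5 must be blue.

blue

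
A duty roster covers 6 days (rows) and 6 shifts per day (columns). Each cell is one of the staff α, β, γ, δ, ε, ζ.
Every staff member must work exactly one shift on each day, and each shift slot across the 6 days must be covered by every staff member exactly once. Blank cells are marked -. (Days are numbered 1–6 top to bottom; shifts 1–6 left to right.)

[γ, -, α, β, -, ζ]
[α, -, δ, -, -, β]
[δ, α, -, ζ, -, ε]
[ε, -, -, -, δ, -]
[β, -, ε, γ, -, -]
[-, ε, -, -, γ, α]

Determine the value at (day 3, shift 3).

Day 1, shift 2: day 1 has {α, β, γ, ζ} and shift 2 has {α, ε}, leaving only δ.
Day 1, shift 5: day 1 has {α, β, γ, δ, ζ} and shift 5 has {γ, δ}, leaving only ε.
Day 2, shift 4: day 2 has {α, β, δ} and shift 4 has {β, γ, ζ}, leaving only ε.
Day 2, shift 5: day 2 has {α, β, δ, ε} and shift 5 has {γ, δ, ε}, leaving only ζ.
Day 2, shift 2: day 2 has {α, β, δ, ε, ζ} and shift 2 has {α, δ, ε}, leaving only γ.
Day 3, shift 5: day 3 has {α, δ, ε, ζ} and shift 5 has {γ, δ, ε, ζ}, leaving only β.
Day 3 already has {α, β, δ, ε, ζ} and shift 3 already has {α, δ, ε}, so day 3, shift 3 must be γ.

γ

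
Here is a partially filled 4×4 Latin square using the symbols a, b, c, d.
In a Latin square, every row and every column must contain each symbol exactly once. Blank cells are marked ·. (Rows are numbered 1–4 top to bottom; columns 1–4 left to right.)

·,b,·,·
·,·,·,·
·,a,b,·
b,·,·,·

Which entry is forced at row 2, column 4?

b

Row 2, column 4 is narrowed to {a, b, c, d}.
If it were a, propagating the remaining blanks reaches a contradiction.
If it were c, then row 2, column 3 would be left with no valid symbol.
If it were d, then row 2, column 3 would be left with no valid symbol.
So row 2, column 4 must be b.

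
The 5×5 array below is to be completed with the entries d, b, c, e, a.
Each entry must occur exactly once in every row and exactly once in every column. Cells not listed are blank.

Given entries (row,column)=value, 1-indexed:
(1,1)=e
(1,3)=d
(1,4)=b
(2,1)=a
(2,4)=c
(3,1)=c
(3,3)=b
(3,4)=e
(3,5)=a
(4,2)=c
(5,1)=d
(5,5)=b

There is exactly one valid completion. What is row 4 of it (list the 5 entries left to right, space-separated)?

b c a d e

Row 4, column 1: row 4 has {c} and column 1 has {d, c, e, a}, leaving only b.
Row 1, column 2: row 1 has {d, b, e} and column 2 has {c}, leaving only a.
Row 1, column 5: row 1 has {d, b, e, a} and column 5 has {b, a}, leaving only c.
Row 2, column 3: row 2 has {c, a} and column 3 has {d, b}, leaving only e.
Row 4, column 3: row 4 has {b, c} and column 3 has {d, b, e}, leaving only a.
Row 4, column 4: row 4 has {b, c, a} and column 4 has {b, c, e}, leaving only d.
Row 4, column 5: row 4 has {d, b, c, a} and column 5 has {b, c, a}, leaving only e.
So row 4 reads: b c a d e.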